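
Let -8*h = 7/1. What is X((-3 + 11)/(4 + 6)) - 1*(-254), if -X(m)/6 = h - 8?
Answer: 1229/4 ≈ 307.25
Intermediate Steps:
h = -7/8 (h = -7/(8*1) = -7/8 ≈ -0.87500)
X(m) = 213/4 (X(m) = -6*(-7/8 - 8) = -6*(-71/8) = 213/4)
X((-3 + 11)/(4 + 6)) - 1*(-254) = 213/4 - 1*(-254) = 213/4 + 254 = 1229/4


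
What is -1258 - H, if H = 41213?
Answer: -42471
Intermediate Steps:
-1258 - H = -1258 - 1*41213 = -1258 - 41213 = -42471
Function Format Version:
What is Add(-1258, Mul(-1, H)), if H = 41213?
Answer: -42471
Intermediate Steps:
Add(-1258, Mul(-1, H)) = Add(-1258, Mul(-1, 41213)) = Add(-1258, -41213) = -42471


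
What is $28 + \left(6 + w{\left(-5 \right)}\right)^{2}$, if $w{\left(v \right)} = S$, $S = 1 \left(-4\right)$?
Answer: $32$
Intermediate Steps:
$S = -4$
$w{\left(v \right)} = -4$
$28 + \left(6 + w{\left(-5 \right)}\right)^{2} = 28 + \left(6 - 4\right)^{2} = 28 + 2^{2} = 28 + 4 = 32$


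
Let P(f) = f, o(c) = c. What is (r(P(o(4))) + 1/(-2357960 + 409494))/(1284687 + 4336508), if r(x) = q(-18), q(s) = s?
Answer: -35072389/10952707336870 ≈ -3.2022e-6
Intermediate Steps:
r(x) = -18
(r(P(o(4))) + 1/(-2357960 + 409494))/(1284687 + 4336508) = (-18 + 1/(-2357960 + 409494))/(1284687 + 4336508) = (-18 + 1/(-1948466))/5621195 = (-18 - 1/1948466)*(1/5621195) = -35072389/1948466*1/5621195 = -35072389/10952707336870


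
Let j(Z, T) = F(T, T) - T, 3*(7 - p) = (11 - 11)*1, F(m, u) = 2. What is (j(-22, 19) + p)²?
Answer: 100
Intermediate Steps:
p = 7 (p = 7 - (11 - 11)/3 = 7 - 0 = 7 - ⅓*0 = 7 + 0 = 7)
j(Z, T) = 2 - T
(j(-22, 19) + p)² = ((2 - 1*19) + 7)² = ((2 - 19) + 7)² = (-17 + 7)² = (-10)² = 100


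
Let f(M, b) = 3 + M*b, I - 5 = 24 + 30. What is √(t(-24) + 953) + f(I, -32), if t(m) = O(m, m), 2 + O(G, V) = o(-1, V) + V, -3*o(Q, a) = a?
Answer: -1885 + √935 ≈ -1854.4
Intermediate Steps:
o(Q, a) = -a/3
O(G, V) = -2 + 2*V/3 (O(G, V) = -2 + (-V/3 + V) = -2 + 2*V/3)
I = 59 (I = 5 + (24 + 30) = 5 + 54 = 59)
t(m) = -2 + 2*m/3
√(t(-24) + 953) + f(I, -32) = √((-2 + (⅔)*(-24)) + 953) + (3 + 59*(-32)) = √((-2 - 16) + 953) + (3 - 1888) = √(-18 + 953) - 1885 = √935 - 1885 = -1885 + √935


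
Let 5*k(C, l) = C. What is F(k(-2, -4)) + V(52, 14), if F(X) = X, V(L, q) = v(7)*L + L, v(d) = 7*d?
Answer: 12998/5 ≈ 2599.6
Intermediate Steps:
k(C, l) = C/5
V(L, q) = 50*L (V(L, q) = (7*7)*L + L = 49*L + L = 50*L)
F(k(-2, -4)) + V(52, 14) = (⅕)*(-2) + 50*52 = -⅖ + 2600 = 12998/5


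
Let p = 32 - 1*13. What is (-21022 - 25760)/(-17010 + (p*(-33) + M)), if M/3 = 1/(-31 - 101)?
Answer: 2058408/776029 ≈ 2.6525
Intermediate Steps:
M = -1/44 (M = 3/(-31 - 101) = 3/(-132) = 3*(-1/132) = -1/44 ≈ -0.022727)
p = 19 (p = 32 - 13 = 19)
(-21022 - 25760)/(-17010 + (p*(-33) + M)) = (-21022 - 25760)/(-17010 + (19*(-33) - 1/44)) = -46782/(-17010 + (-627 - 1/44)) = -46782/(-17010 - 27589/44) = -46782/(-776029/44) = -46782*(-44/776029) = 2058408/776029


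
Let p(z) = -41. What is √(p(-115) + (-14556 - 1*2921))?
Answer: I*√17518 ≈ 132.36*I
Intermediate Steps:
√(p(-115) + (-14556 - 1*2921)) = √(-41 + (-14556 - 1*2921)) = √(-41 + (-14556 - 2921)) = √(-41 - 17477) = √(-17518) = I*√17518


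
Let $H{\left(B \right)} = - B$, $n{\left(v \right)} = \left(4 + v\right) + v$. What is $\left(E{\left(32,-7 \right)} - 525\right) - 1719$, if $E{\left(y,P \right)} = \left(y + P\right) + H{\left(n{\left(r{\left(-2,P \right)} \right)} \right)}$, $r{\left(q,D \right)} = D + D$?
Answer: $-2195$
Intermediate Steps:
$r{\left(q,D \right)} = 2 D$
$n{\left(v \right)} = 4 + 2 v$
$E{\left(y,P \right)} = -4 + y - 3 P$ ($E{\left(y,P \right)} = \left(y + P\right) - \left(4 + 2 \cdot 2 P\right) = \left(P + y\right) - \left(4 + 4 P\right) = -4 + y - 3 P$)
$\left(E{\left(32,-7 \right)} - 525\right) - 1719 = \left(\left(-4 + 32 - -21\right) - 525\right) - 1719 = \left(\left(-4 + 32 + 21\right) - 525\right) - 1719 = \left(49 - 525\right) - 1719 = -476 - 1719 = -2195$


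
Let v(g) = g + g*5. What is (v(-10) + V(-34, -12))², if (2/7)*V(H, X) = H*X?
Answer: 1871424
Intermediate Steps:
V(H, X) = 7*H*X/2 (V(H, X) = 7*(H*X)/2 = 7*H*X/2)
v(g) = 6*g (v(g) = g + 5*g = 6*g)
(v(-10) + V(-34, -12))² = (6*(-10) + (7/2)*(-34)*(-12))² = (-60 + 1428)² = 1368² = 1871424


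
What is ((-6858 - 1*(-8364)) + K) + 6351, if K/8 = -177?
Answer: 6441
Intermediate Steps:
K = -1416 (K = 8*(-177) = -1416)
((-6858 - 1*(-8364)) + K) + 6351 = ((-6858 - 1*(-8364)) - 1416) + 6351 = ((-6858 + 8364) - 1416) + 6351 = (1506 - 1416) + 6351 = 90 + 6351 = 6441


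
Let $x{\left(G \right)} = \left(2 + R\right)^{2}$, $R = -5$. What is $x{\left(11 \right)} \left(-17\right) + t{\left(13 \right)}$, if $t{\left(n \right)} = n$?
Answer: $-140$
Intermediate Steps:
$x{\left(G \right)} = 9$ ($x{\left(G \right)} = \left(2 - 5\right)^{2} = \left(-3\right)^{2} = 9$)
$x{\left(11 \right)} \left(-17\right) + t{\left(13 \right)} = 9 \left(-17\right) + 13 = -153 + 13 = -140$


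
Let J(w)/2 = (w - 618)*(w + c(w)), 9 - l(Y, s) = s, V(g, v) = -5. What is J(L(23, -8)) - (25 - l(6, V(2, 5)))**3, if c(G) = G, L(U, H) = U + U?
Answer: -106579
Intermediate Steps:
L(U, H) = 2*U
l(Y, s) = 9 - s
J(w) = 4*w*(-618 + w) (J(w) = 2*((w - 618)*(w + w)) = 2*((-618 + w)*(2*w)) = 2*(2*w*(-618 + w)) = 4*w*(-618 + w))
J(L(23, -8)) - (25 - l(6, V(2, 5)))**3 = 4*(2*23)*(-618 + 2*23) - (25 - (9 - 1*(-5)))**3 = 4*46*(-618 + 46) - (25 - (9 + 5))**3 = 4*46*(-572) - (25 - 1*14)**3 = -105248 - (25 - 14)**3 = -105248 - 1*11**3 = -105248 - 1*1331 = -105248 - 1331 = -106579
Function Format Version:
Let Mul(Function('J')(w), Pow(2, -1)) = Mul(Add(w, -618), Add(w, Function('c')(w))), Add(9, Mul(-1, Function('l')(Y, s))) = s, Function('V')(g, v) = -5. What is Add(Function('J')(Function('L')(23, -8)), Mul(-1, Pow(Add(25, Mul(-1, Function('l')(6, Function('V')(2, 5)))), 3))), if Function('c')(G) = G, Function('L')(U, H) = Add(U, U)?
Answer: -106579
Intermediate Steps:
Function('L')(U, H) = Mul(2, U)
Function('l')(Y, s) = Add(9, Mul(-1, s))
Function('J')(w) = Mul(4, w, Add(-618, w)) (Function('J')(w) = Mul(2, Mul(Add(w, -618), Add(w, w))) = Mul(2, Mul(Add(-618, w), Mul(2, w))) = Mul(2, Mul(2, w, Add(-618, w))) = Mul(4, w, Add(-618, w)))
Add(Function('J')(Function('L')(23, -8)), Mul(-1, Pow(Add(25, Mul(-1, Function('l')(6, Function('V')(2, 5)))), 3))) = Add(Mul(4, Mul(2, 23), Add(-618, Mul(2, 23))), Mul(-1, Pow(Add(25, Mul(-1, Add(9, Mul(-1, -5)))), 3))) = Add(Mul(4, 46, Add(-618, 46)), Mul(-1, Pow(Add(25, Mul(-1, Add(9, 5))), 3))) = Add(Mul(4, 46, -572), Mul(-1, Pow(Add(25, Mul(-1, 14)), 3))) = Add(-105248, Mul(-1, Pow(Add(25, -14), 3))) = Add(-105248, Mul(-1, Pow(11, 3))) = Add(-105248, Mul(-1, 1331)) = Add(-105248, -1331) = -106579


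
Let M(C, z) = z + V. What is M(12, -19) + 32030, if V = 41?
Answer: 32052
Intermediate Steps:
M(C, z) = 41 + z (M(C, z) = z + 41 = 41 + z)
M(12, -19) + 32030 = (41 - 19) + 32030 = 22 + 32030 = 32052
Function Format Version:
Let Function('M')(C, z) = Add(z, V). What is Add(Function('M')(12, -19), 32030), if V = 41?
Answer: 32052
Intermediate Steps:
Function('M')(C, z) = Add(41, z) (Function('M')(C, z) = Add(z, 41) = Add(41, z))
Add(Function('M')(12, -19), 32030) = Add(Add(41, -19), 32030) = Add(22, 32030) = 32052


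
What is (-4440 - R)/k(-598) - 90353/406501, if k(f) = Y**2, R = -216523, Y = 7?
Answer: 86207524286/19918549 ≈ 4328.0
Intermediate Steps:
k(f) = 49 (k(f) = 7**2 = 49)
(-4440 - R)/k(-598) - 90353/406501 = (-4440 - 1*(-216523))/49 - 90353/406501 = (-4440 + 216523)*(1/49) - 90353*1/406501 = 212083*(1/49) - 90353/406501 = 212083/49 - 90353/406501 = 86207524286/19918549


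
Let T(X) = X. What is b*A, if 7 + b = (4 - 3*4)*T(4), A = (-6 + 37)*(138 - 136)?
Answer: -2418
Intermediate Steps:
A = 62 (A = 31*2 = 62)
b = -39 (b = -7 + (4 - 3*4)*4 = -7 + (4 - 12)*4 = -7 - 8*4 = -7 - 32 = -39)
b*A = -39*62 = -2418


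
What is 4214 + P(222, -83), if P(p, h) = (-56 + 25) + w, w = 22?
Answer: 4205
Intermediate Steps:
P(p, h) = -9 (P(p, h) = (-56 + 25) + 22 = -31 + 22 = -9)
4214 + P(222, -83) = 4214 - 9 = 4205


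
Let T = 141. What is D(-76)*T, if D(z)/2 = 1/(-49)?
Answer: -282/49 ≈ -5.7551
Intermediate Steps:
D(z) = -2/49 (D(z) = 2/(-49) = 2*(-1/49) = -2/49)
D(-76)*T = -2/49*141 = -282/49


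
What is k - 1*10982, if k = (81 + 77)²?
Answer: 13982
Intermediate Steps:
k = 24964 (k = 158² = 24964)
k - 1*10982 = 24964 - 1*10982 = 24964 - 10982 = 13982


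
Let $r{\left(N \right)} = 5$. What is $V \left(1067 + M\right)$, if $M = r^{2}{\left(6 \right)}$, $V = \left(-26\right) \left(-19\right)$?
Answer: $539448$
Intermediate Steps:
$V = 494$
$M = 25$ ($M = 5^{2} = 25$)
$V \left(1067 + M\right) = 494 \left(1067 + 25\right) = 494 \cdot 1092 = 539448$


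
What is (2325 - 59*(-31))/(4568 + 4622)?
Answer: 2077/4595 ≈ 0.45201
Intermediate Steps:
(2325 - 59*(-31))/(4568 + 4622) = (2325 + 1829)/9190 = 4154*(1/9190) = 2077/4595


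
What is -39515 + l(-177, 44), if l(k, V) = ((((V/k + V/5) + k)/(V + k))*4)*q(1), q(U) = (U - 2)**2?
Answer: -4650516767/117705 ≈ -39510.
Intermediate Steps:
q(U) = (-2 + U)**2
l(k, V) = 4*(k + V/5 + V/k)/(V + k) (l(k, V) = ((((V/k + V/5) + k)/(V + k))*4)*(-2 + 1)**2 = ((((V/k + V*(1/5)) + k)/(V + k))*4)*(-1)**2 = ((((V/k + V/5) + k)/(V + k))*4)*1 = ((((V/5 + V/k) + k)/(V + k))*4)*1 = (((k + V/5 + V/k)/(V + k))*4)*1 = (4*(k + V/5 + V/k)/(V + k))*1 = 4*(k + V/5 + V/k)/(V + k))
-39515 + l(-177, 44) = -39515 + (4/5)*(5*44 + 5*(-177)**2 + 44*(-177))/(-177*(44 - 177)) = -39515 + (4/5)*(-1/177)*(220 + 5*31329 - 7788)/(-133) = -39515 + (4/5)*(-1/177)*(-1/133)*(220 + 156645 - 7788) = -39515 + (4/5)*(-1/177)*(-1/133)*149077 = -39515 + 596308/117705 = -4650516767/117705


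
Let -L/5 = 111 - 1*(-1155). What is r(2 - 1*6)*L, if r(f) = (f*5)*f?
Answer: -506400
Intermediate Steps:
L = -6330 (L = -5*(111 - 1*(-1155)) = -5*(111 + 1155) = -5*1266 = -6330)
r(f) = 5*f² (r(f) = (5*f)*f = 5*f²)
r(2 - 1*6)*L = (5*(2 - 1*6)²)*(-6330) = (5*(2 - 6)²)*(-6330) = (5*(-4)²)*(-6330) = (5*16)*(-6330) = 80*(-6330) = -506400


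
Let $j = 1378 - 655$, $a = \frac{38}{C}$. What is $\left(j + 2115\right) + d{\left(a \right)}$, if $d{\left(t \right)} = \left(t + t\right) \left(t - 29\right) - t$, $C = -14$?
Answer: $\frac{147631}{49} \approx 3012.9$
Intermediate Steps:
$a = - \frac{19}{7}$ ($a = \frac{38}{-14} = 38 \left(- \frac{1}{14}\right) = - \frac{19}{7} \approx -2.7143$)
$j = 723$
$d{\left(t \right)} = - t + 2 t \left(-29 + t\right)$ ($d{\left(t \right)} = 2 t \left(-29 + t\right) - t = - t + 2 t \left(-29 + t\right)$)
$\left(j + 2115\right) + d{\left(a \right)} = \left(723 + 2115\right) - \frac{19 \left(-59 + 2 \left(- \frac{19}{7}\right)\right)}{7} = 2838 - \frac{19 \left(-59 - \frac{38}{7}\right)}{7} = 2838 - - \frac{8569}{49} = 2838 + \frac{8569}{49} = \frac{147631}{49}$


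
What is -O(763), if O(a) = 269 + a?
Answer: -1032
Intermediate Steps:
-O(763) = -(269 + 763) = -1*1032 = -1032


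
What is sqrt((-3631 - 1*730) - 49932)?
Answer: I*sqrt(54293) ≈ 233.01*I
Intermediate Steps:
sqrt((-3631 - 1*730) - 49932) = sqrt((-3631 - 730) - 49932) = sqrt(-4361 - 49932) = sqrt(-54293) = I*sqrt(54293)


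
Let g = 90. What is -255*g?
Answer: -22950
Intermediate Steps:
-255*g = -255*90 = -22950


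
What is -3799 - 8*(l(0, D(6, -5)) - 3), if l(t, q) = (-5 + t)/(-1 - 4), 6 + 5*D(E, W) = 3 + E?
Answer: -3783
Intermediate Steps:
D(E, W) = -⅗ + E/5 (D(E, W) = -6/5 + (3 + E)/5 = -6/5 + (⅗ + E/5) = -⅗ + E/5)
l(t, q) = 1 - t/5 (l(t, q) = (-5 + t)/(-5) = (-5 + t)*(-⅕) = 1 - t/5)
-3799 - 8*(l(0, D(6, -5)) - 3) = -3799 - 8*((1 - ⅕*0) - 3) = -3799 - 8*((1 + 0) - 3) = -3799 - 8*(1 - 3) = -3799 - 8*(-2) = -3799 + 16 = -3783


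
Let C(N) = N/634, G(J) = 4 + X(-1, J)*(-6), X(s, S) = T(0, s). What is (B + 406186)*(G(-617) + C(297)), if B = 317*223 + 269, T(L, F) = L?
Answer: 675877309/317 ≈ 2.1321e+6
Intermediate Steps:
X(s, S) = 0
G(J) = 4 (G(J) = 4 + 0*(-6) = 4 + 0 = 4)
B = 70960 (B = 70691 + 269 = 70960)
C(N) = N/634 (C(N) = N*(1/634) = N/634)
(B + 406186)*(G(-617) + C(297)) = (70960 + 406186)*(4 + (1/634)*297) = 477146*(4 + 297/634) = 477146*(2833/634) = 675877309/317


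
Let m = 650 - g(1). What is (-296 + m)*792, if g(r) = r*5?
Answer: 276408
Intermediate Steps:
g(r) = 5*r
m = 645 (m = 650 - 5 = 645)
(-296 + m)*792 = (-296 + 645)*792 = 349*792 = 276408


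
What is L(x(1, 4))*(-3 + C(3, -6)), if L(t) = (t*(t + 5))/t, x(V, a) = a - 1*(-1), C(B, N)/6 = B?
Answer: 150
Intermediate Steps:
C(B, N) = 6*B
x(V, a) = 1 + a (x(V, a) = a + 1 = 1 + a)
L(t) = 5 + t (L(t) = (t*(5 + t))/t = 5 + t)
L(x(1, 4))*(-3 + C(3, -6)) = (5 + (1 + 4))*(-3 + 6*3) = (5 + 5)*(-3 + 18) = 10*15 = 150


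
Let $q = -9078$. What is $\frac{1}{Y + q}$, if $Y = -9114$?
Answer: $- \frac{1}{18192} \approx -5.4969 \cdot 10^{-5}$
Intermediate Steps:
$\frac{1}{Y + q} = \frac{1}{-9114 - 9078} = \frac{1}{-18192} = - \frac{1}{18192}$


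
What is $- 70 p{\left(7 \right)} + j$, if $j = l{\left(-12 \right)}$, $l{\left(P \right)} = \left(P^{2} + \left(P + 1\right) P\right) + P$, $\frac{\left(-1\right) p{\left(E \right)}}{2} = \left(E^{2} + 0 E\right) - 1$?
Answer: $6984$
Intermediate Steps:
$p{\left(E \right)} = 2 - 2 E^{2}$ ($p{\left(E \right)} = - 2 \left(\left(E^{2} + 0 E\right) - 1\right) = - 2 \left(\left(E^{2} + 0\right) - 1\right) = - 2 \left(E^{2} - 1\right) = - 2 \left(-1 + E^{2}\right) = 2 - 2 E^{2}$)
$l{\left(P \right)} = P + P^{2} + P \left(1 + P\right)$ ($l{\left(P \right)} = \left(P^{2} + \left(1 + P\right) P\right) + P = \left(P^{2} + P \left(1 + P\right)\right) + P = P + P^{2} + P \left(1 + P\right)$)
$j = 264$ ($j = 2 \left(-12\right) \left(1 - 12\right) = 2 \left(-12\right) \left(-11\right) = 264$)
$- 70 p{\left(7 \right)} + j = - 70 \left(2 - 2 \cdot 7^{2}\right) + 264 = - 70 \left(2 - 98\right) + 264 = \left(-70\right) \left(-96\right) + 264 = 6720 + 264 = 6984$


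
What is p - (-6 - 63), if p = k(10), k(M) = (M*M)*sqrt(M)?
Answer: 69 + 100*sqrt(10) ≈ 385.23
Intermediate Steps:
k(M) = M**(5/2) (k(M) = M**2*sqrt(M) = M**(5/2))
p = 100*sqrt(10) (p = 10**(5/2) = 100*sqrt(10) ≈ 316.23)
p - (-6 - 63) = 100*sqrt(10) - (-6 - 63) = 100*sqrt(10) - 1*(-69) = 100*sqrt(10) + 69 = 69 + 100*sqrt(10)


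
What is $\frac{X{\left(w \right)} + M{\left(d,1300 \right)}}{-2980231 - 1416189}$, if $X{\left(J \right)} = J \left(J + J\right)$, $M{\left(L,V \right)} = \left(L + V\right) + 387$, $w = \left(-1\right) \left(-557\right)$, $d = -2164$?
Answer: $- \frac{620021}{4396420} \approx -0.14103$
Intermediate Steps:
$w = 557$
$M{\left(L,V \right)} = 387 + L + V$
$X{\left(J \right)} = 2 J^{2}$ ($X{\left(J \right)} = J 2 J = 2 J^{2}$)
$\frac{X{\left(w \right)} + M{\left(d,1300 \right)}}{-2980231 - 1416189} = \frac{2 \cdot 557^{2} + \left(387 - 2164 + 1300\right)}{-2980231 - 1416189} = \frac{2 \cdot 310249 - 477}{-4396420} = \left(620498 - 477\right) \left(- \frac{1}{4396420}\right) = 620021 \left(- \frac{1}{4396420}\right) = - \frac{620021}{4396420}$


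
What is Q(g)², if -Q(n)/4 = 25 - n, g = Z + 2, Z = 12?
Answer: 1936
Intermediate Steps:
g = 14 (g = 12 + 2 = 14)
Q(n) = -100 + 4*n (Q(n) = -4*(25 - n) = -100 + 4*n)
Q(g)² = (-100 + 4*14)² = (-100 + 56)² = (-44)² = 1936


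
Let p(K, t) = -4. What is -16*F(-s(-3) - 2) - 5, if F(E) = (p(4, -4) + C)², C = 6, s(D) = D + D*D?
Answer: -69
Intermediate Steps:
s(D) = D + D²
F(E) = 4 (F(E) = (-4 + 6)² = 2² = 4)
-16*F(-s(-3) - 2) - 5 = -16*4 - 5 = -64 - 5 = -69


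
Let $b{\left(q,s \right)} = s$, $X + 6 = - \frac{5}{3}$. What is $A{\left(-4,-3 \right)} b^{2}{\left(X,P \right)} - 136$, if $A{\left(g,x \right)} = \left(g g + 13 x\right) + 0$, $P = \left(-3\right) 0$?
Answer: $-136$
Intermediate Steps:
$P = 0$
$X = - \frac{23}{3}$ ($X = -6 - \frac{5}{3} = - \frac{23}{3} \approx -7.6667$)
$A{\left(g,x \right)} = g^{2} + 13 x$ ($A{\left(g,x \right)} = \left(g^{2} + 13 x\right) + 0 = g^{2} + 13 x$)
$A{\left(-4,-3 \right)} b^{2}{\left(X,P \right)} - 136 = \left(\left(-4\right)^{2} + 13 \left(-3\right)\right) 0^{2} - 136 = \left(16 - 39\right) 0 - 136 = \left(-23\right) 0 - 136 = 0 - 136 = -136$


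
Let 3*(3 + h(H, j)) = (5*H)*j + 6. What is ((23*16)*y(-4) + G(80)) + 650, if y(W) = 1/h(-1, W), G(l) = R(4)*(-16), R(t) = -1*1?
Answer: 12426/17 ≈ 730.94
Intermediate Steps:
h(H, j) = -1 + 5*H*j/3 (h(H, j) = -3 + ((5*H)*j + 6)/3 = -3 + (5*H*j + 6)/3 = -3 + (6 + 5*H*j)/3 = -3 + (2 + 5*H*j/3) = -1 + 5*H*j/3)
R(t) = -1
G(l) = 16 (G(l) = -1*(-16) = 16)
y(W) = 1/(-1 - 5*W/3) (y(W) = 1/(-1 + (5/3)*(-1)*W) = 1/(-1 - 5*W/3))
((23*16)*y(-4) + G(80)) + 650 = ((23*16)*(-3/(3 + 5*(-4))) + 16) + 650 = (368*(-3/(3 - 20)) + 16) + 650 = (368*(-3/(-17)) + 16) + 650 = (368*(-3*(-1/17)) + 16) + 650 = (368*(3/17) + 16) + 650 = (1104/17 + 16) + 650 = 1376/17 + 650 = 12426/17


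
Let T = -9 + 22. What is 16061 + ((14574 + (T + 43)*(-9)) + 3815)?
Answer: 33946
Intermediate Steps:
T = 13
16061 + ((14574 + (T + 43)*(-9)) + 3815) = 16061 + ((14574 + (13 + 43)*(-9)) + 3815) = 16061 + ((14574 + 56*(-9)) + 3815) = 16061 + ((14574 - 504) + 3815) = 16061 + (14070 + 3815) = 16061 + 17885 = 33946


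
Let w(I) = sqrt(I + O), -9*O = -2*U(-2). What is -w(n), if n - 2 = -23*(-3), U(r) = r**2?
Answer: -sqrt(647)/3 ≈ -8.4787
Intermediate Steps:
O = 8/9 (O = -(-2)*(-2)**2/9 = -(-2)*4/9 = -1/9*(-8) = 8/9 ≈ 0.88889)
n = 71 (n = 2 - 23*(-3) = 2 + 69 = 71)
w(I) = sqrt(8/9 + I) (w(I) = sqrt(I + 8/9) = sqrt(8/9 + I))
-w(n) = -sqrt(8 + 9*71)/3 = -sqrt(8 + 639)/3 = -sqrt(647)/3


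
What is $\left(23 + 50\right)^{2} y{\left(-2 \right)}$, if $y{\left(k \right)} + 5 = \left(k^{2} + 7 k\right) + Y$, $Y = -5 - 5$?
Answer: $-133225$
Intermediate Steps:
$Y = -10$ ($Y = -5 - 5 = -10$)
$y{\left(k \right)} = -15 + k^{2} + 7 k$ ($y{\left(k \right)} = -5 - \left(10 - k^{2} - 7 k\right) = -5 + \left(-10 + k^{2} + 7 k\right) = -15 + k^{2} + 7 k$)
$\left(23 + 50\right)^{2} y{\left(-2 \right)} = \left(23 + 50\right)^{2} \left(-15 + \left(-2\right)^{2} + 7 \left(-2\right)\right) = 73^{2} \left(-15 + 4 - 14\right) = 5329 \left(-25\right) = -133225$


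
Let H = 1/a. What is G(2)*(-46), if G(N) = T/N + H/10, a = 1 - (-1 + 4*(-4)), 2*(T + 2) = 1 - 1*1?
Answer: 4117/90 ≈ 45.744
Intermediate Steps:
T = -2 (T = -2 + (1 - 1*1)/2 = -2 + (1 - 1)/2 = -2 + (1/2)*0 = -2 + 0 = -2)
a = 18 (a = 1 - (-1 - 16) = 1 - 1*(-17) = 1 + 17 = 18)
H = 1/18 ≈ 0.055556
G(N) = 1/180 - 2/N (G(N) = -2/N + (1/18)/10 = -2/N + (1/18)*(1/10) = -2/N + 1/180 = 1/180 - 2/N)
G(2)*(-46) = ((1/180)*(-360 + 2)/2)*(-46) = ((1/180)*(1/2)*(-358))*(-46) = -179/180*(-46) = 4117/90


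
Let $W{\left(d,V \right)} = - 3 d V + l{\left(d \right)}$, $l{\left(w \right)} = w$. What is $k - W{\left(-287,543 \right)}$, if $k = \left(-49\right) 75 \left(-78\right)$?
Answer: $-180586$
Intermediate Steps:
$W{\left(d,V \right)} = d - 3 V d$ ($W{\left(d,V \right)} = - 3 d V + d = - 3 V d + d = d - 3 V d$)
$k = 286650$ ($k = \left(-3675\right) \left(-78\right) = 286650$)
$k - W{\left(-287,543 \right)} = 286650 - - 287 \left(1 - 1629\right) = 286650 - \left(-287\right) \left(-1628\right) = 286650 - 467236 = -180586$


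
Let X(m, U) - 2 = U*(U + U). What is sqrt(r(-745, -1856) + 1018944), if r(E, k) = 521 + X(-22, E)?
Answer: 3*sqrt(236613) ≈ 1459.3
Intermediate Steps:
X(m, U) = 2 + 2*U**2 (X(m, U) = 2 + U*(U + U) = 2 + U*(2*U) = 2 + 2*U**2)
r(E, k) = 523 + 2*E**2 (r(E, k) = 521 + (2 + 2*E**2) = 523 + 2*E**2)
sqrt(r(-745, -1856) + 1018944) = sqrt((523 + 2*(-745)**2) + 1018944) = sqrt((523 + 2*555025) + 1018944) = sqrt((523 + 1110050) + 1018944) = sqrt(1110573 + 1018944) = sqrt(2129517) = 3*sqrt(236613)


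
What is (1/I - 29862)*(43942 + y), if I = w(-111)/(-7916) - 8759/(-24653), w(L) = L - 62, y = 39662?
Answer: -183735195663766632/73601213 ≈ -2.4964e+9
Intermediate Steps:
w(L) = -62 + L
I = 73601213/195153148 (I = (-62 - 111)/(-7916) - 8759/(-24653) = -173*(-1/7916) - 8759*(-1/24653) = 173/7916 + 8759/24653 = 73601213/195153148 ≈ 0.37715)
(1/I - 29862)*(43942 + y) = (1/(73601213/195153148) - 29862)*(43942 + 39662) = (195153148/73601213 - 29862)*83604 = -2197684269458/73601213*83604 = -183735195663766632/73601213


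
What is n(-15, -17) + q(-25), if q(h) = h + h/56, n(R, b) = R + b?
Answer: -3217/56 ≈ -57.446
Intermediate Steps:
q(h) = 57*h/56 (q(h) = h + h*(1/56) = h + h/56 = 57*h/56)
n(-15, -17) + q(-25) = (-15 - 17) + (57/56)*(-25) = -32 - 1425/56 = -3217/56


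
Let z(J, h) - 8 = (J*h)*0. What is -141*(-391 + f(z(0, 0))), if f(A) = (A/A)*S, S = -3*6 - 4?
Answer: 58233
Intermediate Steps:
S = -22 (S = -18 - 4 = -22)
z(J, h) = 8 (z(J, h) = 8 + (J*h)*0 = 8 + 0 = 8)
f(A) = -22 (f(A) = (A/A)*(-22) = 1*(-22) = -22)
-141*(-391 + f(z(0, 0))) = -141*(-391 - 22) = -141*(-413) = 58233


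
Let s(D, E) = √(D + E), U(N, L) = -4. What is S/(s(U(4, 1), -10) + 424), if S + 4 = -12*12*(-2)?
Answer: 60208/89895 - 142*I*√14/89895 ≈ 0.66976 - 0.0059104*I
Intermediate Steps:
S = 284 (S = -4 - 12*12*(-2) = -4 - 144*(-2) = -4 + 288 = 284)
S/(s(U(4, 1), -10) + 424) = 284/(√(-4 - 10) + 424) = 284/(√(-14) + 424) = 284/(I*√14 + 424) = 284/(424 + I*√14)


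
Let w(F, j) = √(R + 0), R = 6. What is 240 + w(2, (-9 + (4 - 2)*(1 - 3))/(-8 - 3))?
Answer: 240 + √6 ≈ 242.45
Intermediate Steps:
w(F, j) = √6 (w(F, j) = √(6 + 0) = √6)
240 + w(2, (-9 + (4 - 2)*(1 - 3))/(-8 - 3)) = 240 + √6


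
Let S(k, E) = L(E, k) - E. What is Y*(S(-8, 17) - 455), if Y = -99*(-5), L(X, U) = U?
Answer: -237600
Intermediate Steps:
Y = 495
S(k, E) = k - E
Y*(S(-8, 17) - 455) = 495*((-8 - 1*17) - 455) = 495*((-8 - 17) - 455) = 495*(-25 - 455) = 495*(-480) = -237600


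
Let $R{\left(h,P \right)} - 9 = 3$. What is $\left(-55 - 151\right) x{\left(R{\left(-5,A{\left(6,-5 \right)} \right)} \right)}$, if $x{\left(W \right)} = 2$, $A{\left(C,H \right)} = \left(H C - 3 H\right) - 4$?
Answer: $-412$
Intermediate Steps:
$A{\left(C,H \right)} = -4 - 3 H + C H$ ($A{\left(C,H \right)} = \left(C H - 3 H\right) - 4 = \left(- 3 H + C H\right) - 4 = -4 - 3 H + C H$)
$R{\left(h,P \right)} = 12$ ($R{\left(h,P \right)} = 9 + 3 = 12$)
$\left(-55 - 151\right) x{\left(R{\left(-5,A{\left(6,-5 \right)} \right)} \right)} = \left(-55 - 151\right) 2 = \left(-206\right) 2 = -412$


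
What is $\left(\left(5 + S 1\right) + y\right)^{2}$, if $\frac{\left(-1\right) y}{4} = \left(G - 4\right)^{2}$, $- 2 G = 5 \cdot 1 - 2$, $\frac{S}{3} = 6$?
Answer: $9604$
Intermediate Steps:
$S = 18$ ($S = 3 \cdot 6 = 18$)
$G = - \frac{3}{2}$ ($G = - \frac{5 \cdot 1 - 2}{2} = - \frac{5 - 2}{2} = \left(- \frac{1}{2}\right) 3 = - \frac{3}{2} \approx -1.5$)
$y = -121$ ($y = - 4 \left(- \frac{3}{2} - 4\right)^{2} = - 4 \left(- \frac{11}{2}\right)^{2} = \left(-4\right) \frac{121}{4} = -121$)
$\left(\left(5 + S 1\right) + y\right)^{2} = \left(\left(5 + 18 \cdot 1\right) - 121\right)^{2} = \left(\left(5 + 18\right) - 121\right)^{2} = \left(23 - 121\right)^{2} = \left(-98\right)^{2} = 9604$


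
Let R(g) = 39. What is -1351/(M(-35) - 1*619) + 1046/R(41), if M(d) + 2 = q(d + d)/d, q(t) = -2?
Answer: 24576833/847587 ≈ 28.996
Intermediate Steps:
M(d) = -2 - 2/d
-1351/(M(-35) - 1*619) + 1046/R(41) = -1351/((-2 - 2/(-35)) - 1*619) + 1046/39 = -1351/((-2 - 2*(-1/35)) - 619) + 1046*(1/39) = -1351/((-2 + 2/35) - 619) + 1046/39 = -1351/(-68/35 - 619) + 1046/39 = -1351/(-21733/35) + 1046/39 = -1351*(-35/21733) + 1046/39 = 47285/21733 + 1046/39 = 24576833/847587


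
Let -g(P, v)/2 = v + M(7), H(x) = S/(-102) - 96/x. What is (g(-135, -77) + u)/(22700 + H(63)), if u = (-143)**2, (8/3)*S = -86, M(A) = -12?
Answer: 58910712/64827751 ≈ 0.90873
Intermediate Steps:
S = -129/4 (S = (3/8)*(-86) = -129/4 ≈ -32.250)
H(x) = 43/136 - 96/x (H(x) = -129/4/(-102) - 96/x = -129/4*(-1/102) - 96/x = 43/136 - 96/x)
u = 20449
g(P, v) = 24 - 2*v (g(P, v) = -2*(v - 12) = -2*(-12 + v) = 24 - 2*v)
(g(-135, -77) + u)/(22700 + H(63)) = ((24 - 2*(-77)) + 20449)/(22700 + (43/136 - 96/63)) = ((24 + 154) + 20449)/(22700 + (43/136 - 96*1/63)) = (178 + 20449)/(22700 + (43/136 - 32/21)) = 20627/(22700 - 3449/2856) = 20627/(64827751/2856) = 20627*(2856/64827751) = 58910712/64827751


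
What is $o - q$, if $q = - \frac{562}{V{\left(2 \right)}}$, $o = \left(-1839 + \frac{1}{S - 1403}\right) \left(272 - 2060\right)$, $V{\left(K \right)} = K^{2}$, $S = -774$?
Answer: $\frac{14317142041}{4354} \approx 3.2883 \cdot 10^{6}$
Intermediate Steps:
$o = \frac{7158265152}{2177}$ ($o = \left(-1839 + \frac{1}{-774 - 1403}\right) \left(272 - 2060\right) = \left(-1839 + \frac{1}{-2177}\right) \left(-1788\right) = \left(-1839 - \frac{1}{2177}\right) \left(-1788\right) = \left(- \frac{4003504}{2177}\right) \left(-1788\right) = \frac{7158265152}{2177} \approx 3.2881 \cdot 10^{6}$)
$q = - \frac{281}{2}$ ($q = - \frac{562}{2^{2}} = - \frac{562}{4} = \left(-562\right) \frac{1}{4} = - \frac{281}{2} \approx -140.5$)
$o - q = \frac{7158265152}{2177} - - \frac{281}{2} = \frac{7158265152}{2177} + \frac{281}{2} = \frac{14317142041}{4354}$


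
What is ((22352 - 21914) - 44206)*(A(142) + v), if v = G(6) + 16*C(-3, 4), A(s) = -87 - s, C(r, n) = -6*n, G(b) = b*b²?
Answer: 17375896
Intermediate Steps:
G(b) = b³
v = -168 (v = 6³ + 16*(-6*4) = 216 + 16*(-24) = 216 - 384 = -168)
((22352 - 21914) - 44206)*(A(142) + v) = ((22352 - 21914) - 44206)*((-87 - 1*142) - 168) = (438 - 44206)*((-87 - 142) - 168) = -43768*(-229 - 168) = -43768*(-397) = 17375896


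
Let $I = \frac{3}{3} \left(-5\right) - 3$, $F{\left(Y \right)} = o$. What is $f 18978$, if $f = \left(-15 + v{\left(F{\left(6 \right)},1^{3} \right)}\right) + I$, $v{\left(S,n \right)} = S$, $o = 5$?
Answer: $-341604$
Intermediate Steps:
$F{\left(Y \right)} = 5$
$I = -8$ ($I = 3 \cdot \frac{1}{3} \left(-5\right) - 3 = 1 \left(-5\right) - 3 = -5 - 3 = -8$)
$f = -18$ ($f = \left(-15 + 5\right) - 8 = -10 - 8 = -18$)
$f 18978 = \left(-18\right) 18978 = -341604$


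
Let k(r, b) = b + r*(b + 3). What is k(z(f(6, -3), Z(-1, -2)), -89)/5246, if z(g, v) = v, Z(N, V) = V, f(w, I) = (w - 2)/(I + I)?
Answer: 83/5246 ≈ 0.015822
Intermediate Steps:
f(w, I) = (-2 + w)/(2*I) (f(w, I) = (-2 + w)/((2*I)) = (-2 + w)*(1/(2*I)) = (-2 + w)/(2*I))
k(r, b) = b + r*(3 + b)
k(z(f(6, -3), Z(-1, -2)), -89)/5246 = (-89 + 3*(-2) - 89*(-2))/5246 = (-89 - 6 + 178)*(1/5246) = 83*(1/5246) = 83/5246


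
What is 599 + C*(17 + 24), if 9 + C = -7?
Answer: -57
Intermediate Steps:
C = -16 (C = -9 - 7 = -16)
599 + C*(17 + 24) = 599 - 16*(17 + 24) = 599 - 16*41 = 599 - 656 = -57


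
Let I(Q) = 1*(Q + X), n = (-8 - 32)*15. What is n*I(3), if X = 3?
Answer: -3600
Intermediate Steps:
n = -600 (n = -40*15 = -600)
I(Q) = 3 + Q (I(Q) = 1*(Q + 3) = 1*(3 + Q) = 3 + Q)
n*I(3) = -600*(3 + 3) = -600*6 = -3600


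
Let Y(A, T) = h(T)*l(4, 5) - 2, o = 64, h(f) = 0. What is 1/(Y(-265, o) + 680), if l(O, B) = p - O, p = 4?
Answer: 1/678 ≈ 0.0014749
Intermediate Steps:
l(O, B) = 4 - O
Y(A, T) = -2 (Y(A, T) = 0*(4 - 1*4) - 2 = 0*(4 - 4) - 2 = 0*0 - 2 = 0 - 2 = -2)
1/(Y(-265, o) + 680) = 1/(-2 + 680) = 1/678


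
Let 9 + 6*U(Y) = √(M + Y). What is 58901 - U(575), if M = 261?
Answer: 117805/2 - √209/3 ≈ 58898.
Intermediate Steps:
U(Y) = -3/2 + √(261 + Y)/6
58901 - U(575) = 58901 - (-3/2 + √(261 + 575)/6) = 58901 - (-3/2 + √836/6) = 58901 - (-3/2 + (2*√209)/6) = 58901 - (-3/2 + √209/3) = 58901 + (3/2 - √209/3) = 117805/2 - √209/3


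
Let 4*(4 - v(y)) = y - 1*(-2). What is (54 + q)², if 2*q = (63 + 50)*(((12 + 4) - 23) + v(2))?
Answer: 29584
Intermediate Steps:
v(y) = 7/2 - y/4 (v(y) = 4 - (y - 1*(-2))/4 = 4 - (y + 2)/4 = 4 - (2 + y)/4 = 4 + (-½ - y/4) = 7/2 - y/4)
q = -226 (q = ((63 + 50)*(((12 + 4) - 23) + (7/2 - ¼*2)))/2 = (113*((16 - 23) + (7/2 - ½)))/2 = (113*(-7 + 3))/2 = (113*(-4))/2 = (½)*(-452) = -226)
(54 + q)² = (54 - 226)² = (-172)² = 29584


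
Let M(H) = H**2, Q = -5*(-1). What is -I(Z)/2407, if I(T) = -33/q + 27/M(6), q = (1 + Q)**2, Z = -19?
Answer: 1/14442 ≈ 6.9242e-5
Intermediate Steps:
Q = 5
q = 36 (q = (1 + 5)**2 = 6**2 = 36)
I(T) = -1/6 (I(T) = -33/36 + 27/(6**2) = -33*1/36 + 27/36 = -11/12 + 27*(1/36) = -11/12 + 3/4 = -1/6)
-I(Z)/2407 = -(-1)/(6*2407) = -1*(-1/14442) = 1/14442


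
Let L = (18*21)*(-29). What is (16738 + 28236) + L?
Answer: 34012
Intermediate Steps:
L = -10962 (L = 378*(-29) = -10962)
(16738 + 28236) + L = (16738 + 28236) - 10962 = 44974 - 10962 = 34012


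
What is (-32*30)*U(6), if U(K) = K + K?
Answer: -11520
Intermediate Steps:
U(K) = 2*K
(-32*30)*U(6) = (-32*30)*(2*6) = -960*12 = -11520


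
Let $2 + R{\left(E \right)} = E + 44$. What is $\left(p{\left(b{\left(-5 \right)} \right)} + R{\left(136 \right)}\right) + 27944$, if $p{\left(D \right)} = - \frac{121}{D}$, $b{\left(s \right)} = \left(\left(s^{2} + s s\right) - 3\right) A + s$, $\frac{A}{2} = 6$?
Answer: $\frac{15720077}{559} \approx 28122.0$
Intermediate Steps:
$R{\left(E \right)} = 42 + E$ ($R{\left(E \right)} = -2 + \left(E + 44\right) = -2 + \left(44 + E\right) = 42 + E$)
$A = 12$ ($A = 2 \cdot 6 = 12$)
$b{\left(s \right)} = -36 + s + 24 s^{2}$ ($b{\left(s \right)} = \left(\left(s^{2} + s s\right) - 3\right) 12 + s = \left(\left(s^{2} + s^{2}\right) - 3\right) 12 + s = \left(2 s^{2} - 3\right) 12 + s = \left(-3 + 2 s^{2}\right) 12 + s = \left(-36 + 24 s^{2}\right) + s = -36 + s + 24 s^{2}$)
$\left(p{\left(b{\left(-5 \right)} \right)} + R{\left(136 \right)}\right) + 27944 = \left(- \frac{121}{-36 - 5 + 24 \left(-5\right)^{2}} + \left(42 + 136\right)\right) + 27944 = \left(- \frac{121}{-36 - 5 + 24 \cdot 25} + 178\right) + 27944 = \left(- \frac{121}{-36 - 5 + 600} + 178\right) + 27944 = \left(- \frac{121}{559} + 178\right) + 27944 = \frac{99381}{559} + 27944 = \frac{15720077}{559}$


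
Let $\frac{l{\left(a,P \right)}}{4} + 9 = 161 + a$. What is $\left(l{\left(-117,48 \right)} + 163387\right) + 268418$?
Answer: $431945$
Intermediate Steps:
$l{\left(a,P \right)} = 608 + 4 a$ ($l{\left(a,P \right)} = -36 + 4 \left(161 + a\right) = -36 + \left(644 + 4 a\right) = 608 + 4 a$)
$\left(l{\left(-117,48 \right)} + 163387\right) + 268418 = \left(\left(608 + 4 \left(-117\right)\right) + 163387\right) + 268418 = \left(\left(608 - 468\right) + 163387\right) + 268418 = \left(140 + 163387\right) + 268418 = 163527 + 268418 = 431945$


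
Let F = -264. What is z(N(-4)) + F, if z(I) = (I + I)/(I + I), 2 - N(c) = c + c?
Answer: -263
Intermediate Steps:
N(c) = 2 - 2*c (N(c) = 2 - (c + c) = 2 - 2*c)
z(I) = 1 (z(I) = (2*I)/((2*I)) = (2*I)*(1/(2*I)) = 1)
z(N(-4)) + F = 1 - 264 = -263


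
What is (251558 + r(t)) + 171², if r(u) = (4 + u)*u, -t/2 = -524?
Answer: 1383295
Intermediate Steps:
t = 1048 (t = -2*(-524) = 1048)
r(u) = u*(4 + u)
(251558 + r(t)) + 171² = (251558 + 1048*(4 + 1048)) + 171² = (251558 + 1048*1052) + 29241 = (251558 + 1102496) + 29241 = 1354054 + 29241 = 1383295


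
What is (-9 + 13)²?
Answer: 16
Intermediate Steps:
(-9 + 13)² = 4² = 16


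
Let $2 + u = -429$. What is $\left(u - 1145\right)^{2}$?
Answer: $2483776$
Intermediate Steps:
$u = -431$ ($u = -2 - 429 = -431$)
$\left(u - 1145\right)^{2} = \left(-431 - 1145\right)^{2} = \left(-1576\right)^{2} = 2483776$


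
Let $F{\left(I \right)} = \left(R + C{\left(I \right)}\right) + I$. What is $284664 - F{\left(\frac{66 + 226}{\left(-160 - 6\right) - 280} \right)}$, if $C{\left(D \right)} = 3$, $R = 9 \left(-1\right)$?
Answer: $\frac{63481556}{223} \approx 2.8467 \cdot 10^{5}$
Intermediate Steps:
$R = -9$
$F{\left(I \right)} = -6 + I$ ($F{\left(I \right)} = \left(-9 + 3\right) + I = -6 + I$)
$284664 - F{\left(\frac{66 + 226}{\left(-160 - 6\right) - 280} \right)} = 284664 - \left(-6 + \frac{66 + 226}{\left(-160 - 6\right) - 280}\right) = 284664 - \left(-6 + \frac{292}{\left(-160 - 6\right) - 280}\right) = 284664 - \left(-6 + \frac{292}{-166 - 280}\right) = 284664 - \left(-6 + \frac{292}{-446}\right) = 284664 - \left(-6 + 292 \left(- \frac{1}{446}\right)\right) = 284664 - \left(-6 - \frac{146}{223}\right) = 284664 - - \frac{1484}{223} = 284664 + \frac{1484}{223} = \frac{63481556}{223}$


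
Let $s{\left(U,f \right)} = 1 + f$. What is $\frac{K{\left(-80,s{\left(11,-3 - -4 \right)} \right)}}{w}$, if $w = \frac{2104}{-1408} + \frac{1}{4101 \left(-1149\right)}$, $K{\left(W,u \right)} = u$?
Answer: $- \frac{1658641248}{1239269063} \approx -1.3384$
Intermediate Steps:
$w = - \frac{1239269063}{829320624}$ ($w = 2104 \left(- \frac{1}{1408}\right) + \frac{1}{4101} \left(- \frac{1}{1149}\right) = - \frac{263}{176} - \frac{1}{4712049} = - \frac{1239269063}{829320624} \approx -1.4943$)
$\frac{K{\left(-80,s{\left(11,-3 - -4 \right)} \right)}}{w} = \frac{1 - -1}{- \frac{1239269063}{829320624}} = \left(1 + \left(-3 + 4\right)\right) \left(- \frac{829320624}{1239269063}\right) = \left(1 + 1\right) \left(- \frac{829320624}{1239269063}\right) = 2 \left(- \frac{829320624}{1239269063}\right) = - \frac{1658641248}{1239269063}$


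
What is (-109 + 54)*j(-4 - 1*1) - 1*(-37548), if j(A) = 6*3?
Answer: 36558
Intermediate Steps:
j(A) = 18
(-109 + 54)*j(-4 - 1*1) - 1*(-37548) = (-109 + 54)*18 - 1*(-37548) = -55*18 + 37548 = -990 + 37548 = 36558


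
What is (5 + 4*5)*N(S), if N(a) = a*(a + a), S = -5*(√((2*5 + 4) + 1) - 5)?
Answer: 50000 - 12500*√15 ≈ 1587.7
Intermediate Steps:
S = 25 - 5*√15 (S = -5*(√((10 + 4) + 1) - 5) = -5*(√(14 + 1) - 5) = -5*(√15 - 5) = -5*(-5 + √15) = 25 - 5*√15 ≈ 5.6351)
N(a) = 2*a² (N(a) = a*(2*a) = 2*a²)
(5 + 4*5)*N(S) = (5 + 4*5)*(2*(25 - 5*√15)²) = (5 + 20)*(2*(25 - 5*√15)²) = 25*(2*(25 - 5*√15)²) = 50*(25 - 5*√15)²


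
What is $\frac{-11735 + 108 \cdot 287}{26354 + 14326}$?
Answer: $\frac{19261}{40680} \approx 0.47348$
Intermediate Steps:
$\frac{-11735 + 108 \cdot 287}{26354 + 14326} = \frac{-11735 + 30996}{40680} = 19261 \cdot \frac{1}{40680} = \frac{19261}{40680}$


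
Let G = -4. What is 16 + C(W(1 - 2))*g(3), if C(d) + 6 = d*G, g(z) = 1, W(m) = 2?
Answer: 2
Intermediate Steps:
C(d) = -6 - 4*d (C(d) = -6 + d*(-4) = -6 - 4*d)
16 + C(W(1 - 2))*g(3) = 16 + (-6 - 4*2)*1 = 16 + (-6 - 8)*1 = 16 - 14*1 = 16 - 14 = 2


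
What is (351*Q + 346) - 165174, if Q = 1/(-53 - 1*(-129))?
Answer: -12526577/76 ≈ -1.6482e+5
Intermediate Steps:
Q = 1/76 (Q = 1/(-53 + 129) = 1/76 ≈ 0.013158)
(351*Q + 346) - 165174 = (351*(1/76) + 346) - 165174 = (351/76 + 346) - 165174 = 26647/76 - 165174 = -12526577/76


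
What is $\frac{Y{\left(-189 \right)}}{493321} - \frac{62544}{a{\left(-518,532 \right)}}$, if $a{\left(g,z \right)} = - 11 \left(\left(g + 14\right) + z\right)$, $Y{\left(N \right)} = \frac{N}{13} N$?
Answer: $\frac{100279123545}{493814321} \approx 203.07$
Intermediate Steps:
$Y{\left(N \right)} = \frac{N^{2}}{13}$ ($Y{\left(N \right)} = N \frac{1}{13} N = \frac{N}{13} N = \frac{N^{2}}{13}$)
$a{\left(g,z \right)} = -154 - 11 g - 11 z$ ($a{\left(g,z \right)} = - 11 \left(\left(14 + g\right) + z\right) = - 11 \left(14 + g + z\right) = -154 - 11 g - 11 z$)
$\frac{Y{\left(-189 \right)}}{493321} - \frac{62544}{a{\left(-518,532 \right)}} = \frac{\frac{1}{13} \left(-189\right)^{2}}{493321} - \frac{62544}{-154 - -5698 - 5852} = \frac{1}{13} \cdot 35721 \cdot \frac{1}{493321} - \frac{62544}{-154 + 5698 - 5852} = \frac{35721}{13} \cdot \frac{1}{493321} - \frac{62544}{-308} = \frac{35721}{6413173} - - \frac{15636}{77} = \frac{35721}{6413173} + \frac{15636}{77} = \frac{100279123545}{493814321}$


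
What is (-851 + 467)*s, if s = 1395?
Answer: -535680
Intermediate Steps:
(-851 + 467)*s = (-851 + 467)*1395 = -384*1395 = -535680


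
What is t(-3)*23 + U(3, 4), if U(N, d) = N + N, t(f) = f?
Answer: -63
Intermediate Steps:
U(N, d) = 2*N
t(-3)*23 + U(3, 4) = -3*23 + 2*3 = -69 + 6 = -63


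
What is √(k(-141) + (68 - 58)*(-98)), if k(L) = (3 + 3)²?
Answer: 4*I*√59 ≈ 30.725*I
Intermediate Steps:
k(L) = 36 (k(L) = 6² = 36)
√(k(-141) + (68 - 58)*(-98)) = √(36 + (68 - 58)*(-98)) = √(36 + 10*(-98)) = √(36 - 980) = √(-944) = 4*I*√59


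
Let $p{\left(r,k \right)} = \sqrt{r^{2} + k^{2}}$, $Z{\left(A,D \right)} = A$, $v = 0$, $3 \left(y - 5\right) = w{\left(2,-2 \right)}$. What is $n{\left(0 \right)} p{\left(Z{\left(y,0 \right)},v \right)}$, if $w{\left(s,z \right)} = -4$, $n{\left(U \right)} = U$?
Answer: $0$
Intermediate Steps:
$y = \frac{11}{3}$ ($y = 5 + \frac{1}{3} \left(-4\right) = 5 - \frac{4}{3} = \frac{11}{3} \approx 3.6667$)
$p{\left(r,k \right)} = \sqrt{k^{2} + r^{2}}$
$n{\left(0 \right)} p{\left(Z{\left(y,0 \right)},v \right)} = 0 \sqrt{0^{2} + \left(\frac{11}{3}\right)^{2}} = 0 \sqrt{0 + \frac{121}{9}} = 0 \sqrt{\frac{121}{9}} = 0 \cdot \frac{11}{3} = 0$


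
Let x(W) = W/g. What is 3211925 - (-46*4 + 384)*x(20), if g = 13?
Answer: 41751025/13 ≈ 3.2116e+6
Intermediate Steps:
x(W) = W/13
3211925 - (-46*4 + 384)*x(20) = 3211925 - (-46*4 + 384)*(1/13)*20 = 3211925 - (-184 + 384)*20/13 = 3211925 - 200*20/13 = 3211925 - 1*4000/13 = 3211925 - 4000/13 = 41751025/13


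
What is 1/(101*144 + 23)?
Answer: 1/14567 ≈ 6.8648e-5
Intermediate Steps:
1/(101*144 + 23) = 1/(14544 + 23) = 1/14567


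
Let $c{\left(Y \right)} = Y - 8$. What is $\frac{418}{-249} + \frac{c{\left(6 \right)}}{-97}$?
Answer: $- \frac{40048}{24153} \approx -1.6581$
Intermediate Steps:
$c{\left(Y \right)} = -8 + Y$ ($c{\left(Y \right)} = Y - 8 = -8 + Y$)
$\frac{418}{-249} + \frac{c{\left(6 \right)}}{-97} = \frac{418}{-249} + \frac{-8 + 6}{-97} = 418 \left(- \frac{1}{249}\right) - - \frac{2}{97} = - \frac{418}{249} + \frac{2}{97} = - \frac{40048}{24153}$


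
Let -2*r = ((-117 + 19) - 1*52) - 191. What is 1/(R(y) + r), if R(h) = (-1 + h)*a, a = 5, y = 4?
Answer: 2/371 ≈ 0.0053908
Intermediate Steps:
R(h) = -5 + 5*h (R(h) = (-1 + h)*5 = -5 + 5*h)
r = 341/2 (r = -(((-117 + 19) - 1*52) - 191)/2 = -((-98 - 52) - 191)/2 = -(-150 - 191)/2 = -½*(-341) = 341/2 ≈ 170.50)
1/(R(y) + r) = 1/((-5 + 5*4) + 341/2) = 1/((-5 + 20) + 341/2) = 1/(15 + 341/2) = 1/(371/2) = 2/371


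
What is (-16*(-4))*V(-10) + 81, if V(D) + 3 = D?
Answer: -751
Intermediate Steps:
V(D) = -3 + D
(-16*(-4))*V(-10) + 81 = (-16*(-4))*(-3 - 10) + 81 = 64*(-13) + 81 = -832 + 81 = -751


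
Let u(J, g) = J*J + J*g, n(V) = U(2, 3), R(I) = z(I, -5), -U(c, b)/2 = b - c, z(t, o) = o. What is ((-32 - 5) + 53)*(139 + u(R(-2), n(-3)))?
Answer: 2784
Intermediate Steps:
U(c, b) = -2*b + 2*c (U(c, b) = -2*(b - c) = -2*b + 2*c)
R(I) = -5
n(V) = -2 (n(V) = -2*3 + 2*2 = -6 + 4 = -2)
u(J, g) = J² + J*g
((-32 - 5) + 53)*(139 + u(R(-2), n(-3))) = ((-32 - 5) + 53)*(139 - 5*(-5 - 2)) = (-37 + 53)*(139 - 5*(-7)) = 16*(139 + 35) = 16*174 = 2784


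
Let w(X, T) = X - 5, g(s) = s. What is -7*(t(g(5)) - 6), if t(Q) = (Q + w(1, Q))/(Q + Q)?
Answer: 413/10 ≈ 41.300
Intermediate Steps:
w(X, T) = -5 + X
t(Q) = (-4 + Q)/(2*Q) (t(Q) = (Q + (-5 + 1))/(Q + Q) = (Q - 4)/((2*Q)) = (-4 + Q)*(1/(2*Q)) = (-4 + Q)/(2*Q))
-7*(t(g(5)) - 6) = -7*((½)*(-4 + 5)/5 - 6) = -7*((½)*(⅕)*1 - 6) = -7*(⅒ - 6) = -7*(-59/10) = 413/10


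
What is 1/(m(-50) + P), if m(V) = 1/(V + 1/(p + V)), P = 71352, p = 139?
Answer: 4449/317444959 ≈ 1.4015e-5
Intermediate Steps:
m(V) = 1/(V + 1/(139 + V))
1/(m(-50) + P) = 1/((139 - 50)/(1 + (-50)² + 139*(-50)) + 71352) = 1/(89/(1 + 2500 - 6950) + 71352) = 1/(89/(-4449) + 71352) = 1/(-1/4449*89 + 71352) = 1/(-89/4449 + 71352) = 1/(317444959/4449) = 4449/317444959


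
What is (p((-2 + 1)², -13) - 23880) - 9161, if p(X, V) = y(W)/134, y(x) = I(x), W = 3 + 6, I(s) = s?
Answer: -4427485/134 ≈ -33041.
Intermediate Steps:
W = 9
y(x) = x
p(X, V) = 9/134
(p((-2 + 1)², -13) - 23880) - 9161 = (9/134 - 23880) - 9161 = -3199911/134 - 9161 = -4427485/134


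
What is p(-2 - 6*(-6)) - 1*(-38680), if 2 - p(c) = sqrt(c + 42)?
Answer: 38682 - 2*sqrt(19) ≈ 38673.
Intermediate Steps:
p(c) = 2 - sqrt(42 + c) (p(c) = 2 - sqrt(c + 42) = 2 - sqrt(42 + c))
p(-2 - 6*(-6)) - 1*(-38680) = (2 - sqrt(42 + (-2 - 6*(-6)))) - 1*(-38680) = (2 - sqrt(42 + (-2 + 36))) + 38680 = (2 - sqrt(42 + 34)) + 38680 = (2 - sqrt(76)) + 38680 = (2 - 2*sqrt(19)) + 38680 = 38682 - 2*sqrt(19)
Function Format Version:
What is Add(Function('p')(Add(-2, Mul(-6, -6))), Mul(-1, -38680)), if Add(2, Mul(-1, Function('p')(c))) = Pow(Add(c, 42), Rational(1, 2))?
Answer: Add(38682, Mul(-2, Pow(19, Rational(1, 2)))) ≈ 38673.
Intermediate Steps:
Function('p')(c) = Add(2, Mul(-1, Pow(Add(42, c), Rational(1, 2)))) (Function('p')(c) = Add(2, Mul(-1, Pow(Add(c, 42), Rational(1, 2)))) = Add(2, Mul(-1, Pow(Add(42, c), Rational(1, 2)))))
Add(Function('p')(Add(-2, Mul(-6, -6))), Mul(-1, -38680)) = Add(Add(2, Mul(-1, Pow(Add(42, Add(-2, Mul(-6, -6))), Rational(1, 2)))), Mul(-1, -38680)) = Add(Add(2, Mul(-1, Pow(Add(42, Add(-2, 36)), Rational(1, 2)))), 38680) = Add(Add(2, Mul(-1, Pow(Add(42, 34), Rational(1, 2)))), 38680) = Add(Add(2, Mul(-1, Pow(76, Rational(1, 2)))), 38680) = Add(Add(2, Mul(-1, Mul(2, Pow(19, Rational(1, 2))))), 38680) = Add(Add(2, Mul(-2, Pow(19, Rational(1, 2)))), 38680) = Add(38682, Mul(-2, Pow(19, Rational(1, 2))))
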